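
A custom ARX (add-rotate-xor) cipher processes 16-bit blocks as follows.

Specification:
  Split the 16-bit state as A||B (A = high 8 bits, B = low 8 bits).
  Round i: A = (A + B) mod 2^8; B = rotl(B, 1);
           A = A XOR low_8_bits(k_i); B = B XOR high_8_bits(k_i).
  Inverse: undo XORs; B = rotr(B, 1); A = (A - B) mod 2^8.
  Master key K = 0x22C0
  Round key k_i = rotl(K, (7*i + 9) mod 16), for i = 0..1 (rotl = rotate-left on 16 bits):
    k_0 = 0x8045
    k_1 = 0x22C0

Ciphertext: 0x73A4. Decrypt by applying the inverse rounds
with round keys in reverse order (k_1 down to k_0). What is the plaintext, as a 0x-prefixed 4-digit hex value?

0x54E1

s_0 = ciphertext = 0x73A4
s_1 = InvRound(s_0, k_1) = 0x7043
s_2 = InvRound(s_1, k_0) = 0x54E1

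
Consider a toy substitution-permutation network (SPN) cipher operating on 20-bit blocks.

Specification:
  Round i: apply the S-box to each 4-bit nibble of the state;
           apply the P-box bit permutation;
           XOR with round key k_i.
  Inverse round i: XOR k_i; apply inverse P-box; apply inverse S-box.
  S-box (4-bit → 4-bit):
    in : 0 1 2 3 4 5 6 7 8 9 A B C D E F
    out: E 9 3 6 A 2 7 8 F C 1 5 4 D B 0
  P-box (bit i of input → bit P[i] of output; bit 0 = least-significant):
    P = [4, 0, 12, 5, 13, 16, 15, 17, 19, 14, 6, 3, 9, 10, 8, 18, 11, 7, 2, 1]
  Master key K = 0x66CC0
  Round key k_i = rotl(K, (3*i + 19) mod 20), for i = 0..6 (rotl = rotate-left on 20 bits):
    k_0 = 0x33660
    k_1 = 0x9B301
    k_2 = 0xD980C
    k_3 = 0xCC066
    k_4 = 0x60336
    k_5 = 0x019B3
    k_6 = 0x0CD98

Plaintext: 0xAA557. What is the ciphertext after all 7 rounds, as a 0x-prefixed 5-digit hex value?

0x07896

s_0 = plaintext = 0xAA557
s_1 = Round(s_0, k_0) = 0x27C40
s_2 = Round(s_1, k_1) = 0xEABE0
s_3 = Round(s_2, k_2) = 0x6A2EF
s_4 = Round(s_3, k_3) = 0x7AAE2
s_5 = Round(s_4, k_4) = 0xD2125
s_6 = Round(s_5, k_5) = 0x937BC
s_7 = Round(s_6, k_6) = 0x07896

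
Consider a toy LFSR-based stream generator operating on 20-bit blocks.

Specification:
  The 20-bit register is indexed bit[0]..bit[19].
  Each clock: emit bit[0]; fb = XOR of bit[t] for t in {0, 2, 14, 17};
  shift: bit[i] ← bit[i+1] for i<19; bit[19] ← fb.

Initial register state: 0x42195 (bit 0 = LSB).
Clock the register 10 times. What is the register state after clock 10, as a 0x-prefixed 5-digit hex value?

reg_0 = 0x42195
clock 1: out=1, reg = 0x210CA
clock 2: out=0, reg = 0x90865
clock 3: out=1, reg = 0x48432
clock 4: out=0, reg = 0x24219
clock 5: out=1, reg = 0x9210C
clock 6: out=0, reg = 0xC9086
clock 7: out=0, reg = 0xE4843
clock 8: out=1, reg = 0xF2421
clock 9: out=1, reg = 0x79210
clock 10: out=0, reg = 0xBC908

0xBC908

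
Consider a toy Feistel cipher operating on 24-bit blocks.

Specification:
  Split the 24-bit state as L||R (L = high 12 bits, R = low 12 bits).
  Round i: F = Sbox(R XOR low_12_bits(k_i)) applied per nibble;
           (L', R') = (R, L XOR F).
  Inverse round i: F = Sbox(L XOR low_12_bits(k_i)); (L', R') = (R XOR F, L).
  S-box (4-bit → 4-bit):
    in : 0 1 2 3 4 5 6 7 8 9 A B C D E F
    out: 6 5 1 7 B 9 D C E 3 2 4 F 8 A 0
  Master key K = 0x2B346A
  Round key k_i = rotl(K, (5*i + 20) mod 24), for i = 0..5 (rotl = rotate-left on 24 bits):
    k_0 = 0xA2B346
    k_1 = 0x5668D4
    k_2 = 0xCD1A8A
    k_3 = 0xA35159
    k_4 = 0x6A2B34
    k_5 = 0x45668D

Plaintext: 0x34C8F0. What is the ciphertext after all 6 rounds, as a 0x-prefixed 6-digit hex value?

0x68E28E

s_0 = plaintext = 0x34C8F0
s_1 = Round(s_0, k_0) = 0x8F0701
s_2 = Round(s_1, k_1) = 0x701879
s_3 = Round(s_2, k_2) = 0x879606
s_4 = Round(s_3, k_3) = 0x6064E9
s_5 = Round(s_4, k_4) = 0x4E968E
s_6 = Round(s_5, k_5) = 0x68E28E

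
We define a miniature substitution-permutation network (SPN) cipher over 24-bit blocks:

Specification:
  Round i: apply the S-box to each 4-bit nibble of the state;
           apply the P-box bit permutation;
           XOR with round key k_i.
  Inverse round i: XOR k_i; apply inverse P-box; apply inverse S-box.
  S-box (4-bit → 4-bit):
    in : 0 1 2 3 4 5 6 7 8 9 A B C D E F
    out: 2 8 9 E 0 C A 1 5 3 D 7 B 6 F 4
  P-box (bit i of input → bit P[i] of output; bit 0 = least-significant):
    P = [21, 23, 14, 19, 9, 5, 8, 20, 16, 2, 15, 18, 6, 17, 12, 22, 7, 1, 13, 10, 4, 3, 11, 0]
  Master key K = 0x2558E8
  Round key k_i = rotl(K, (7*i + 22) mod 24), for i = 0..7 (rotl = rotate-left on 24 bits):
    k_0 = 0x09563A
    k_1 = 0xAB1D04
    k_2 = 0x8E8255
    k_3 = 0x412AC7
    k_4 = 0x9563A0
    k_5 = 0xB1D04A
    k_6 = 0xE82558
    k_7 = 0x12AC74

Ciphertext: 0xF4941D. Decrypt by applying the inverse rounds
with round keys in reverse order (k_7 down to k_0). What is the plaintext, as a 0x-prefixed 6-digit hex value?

0x4ECAF7

s_0 = ciphertext = 0xF4941D
s_1 = InvRound(s_0, k_7) = 0x3FE109
s_2 = InvRound(s_1, k_6) = 0x21CA1D
s_3 = InvRound(s_2, k_5) = 0xA08020
s_4 = InvRound(s_3, k_4) = 0x484AA8
s_5 = InvRound(s_4, k_3) = 0x6D7905
s_6 = InvRound(s_5, k_2) = 0x8FE88B
s_7 = InvRound(s_6, k_1) = 0x6EF3F8
s_8 = InvRound(s_7, k_0) = 0x4ECAF7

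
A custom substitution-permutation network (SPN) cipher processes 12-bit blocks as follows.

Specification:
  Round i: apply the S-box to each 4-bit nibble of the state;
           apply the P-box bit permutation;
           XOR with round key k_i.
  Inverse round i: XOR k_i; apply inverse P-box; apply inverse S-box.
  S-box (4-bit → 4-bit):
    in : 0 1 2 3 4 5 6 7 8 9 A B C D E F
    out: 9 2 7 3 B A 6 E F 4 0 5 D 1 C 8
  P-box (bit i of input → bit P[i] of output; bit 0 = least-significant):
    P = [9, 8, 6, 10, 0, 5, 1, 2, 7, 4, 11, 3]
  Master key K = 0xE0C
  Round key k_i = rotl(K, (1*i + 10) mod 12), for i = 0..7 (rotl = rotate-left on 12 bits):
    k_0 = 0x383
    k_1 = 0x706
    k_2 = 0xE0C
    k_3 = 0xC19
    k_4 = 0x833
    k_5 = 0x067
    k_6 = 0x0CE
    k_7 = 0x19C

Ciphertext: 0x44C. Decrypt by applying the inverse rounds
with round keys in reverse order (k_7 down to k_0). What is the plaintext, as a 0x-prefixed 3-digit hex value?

0xEDC

s_0 = ciphertext = 0x44C
s_1 = InvRound(s_0, k_7) = 0x3A7
s_2 = InvRound(s_1, k_6) = 0xF32
s_3 = InvRound(s_2, k_5) = 0x608
s_4 = InvRound(s_3, k_4) = 0x720
s_5 = InvRound(s_4, k_3) = 0x733
s_6 = InvRound(s_5, k_2) = 0x781
s_7 = InvRound(s_6, k_1) = 0xDCA
s_8 = InvRound(s_7, k_0) = 0xEDC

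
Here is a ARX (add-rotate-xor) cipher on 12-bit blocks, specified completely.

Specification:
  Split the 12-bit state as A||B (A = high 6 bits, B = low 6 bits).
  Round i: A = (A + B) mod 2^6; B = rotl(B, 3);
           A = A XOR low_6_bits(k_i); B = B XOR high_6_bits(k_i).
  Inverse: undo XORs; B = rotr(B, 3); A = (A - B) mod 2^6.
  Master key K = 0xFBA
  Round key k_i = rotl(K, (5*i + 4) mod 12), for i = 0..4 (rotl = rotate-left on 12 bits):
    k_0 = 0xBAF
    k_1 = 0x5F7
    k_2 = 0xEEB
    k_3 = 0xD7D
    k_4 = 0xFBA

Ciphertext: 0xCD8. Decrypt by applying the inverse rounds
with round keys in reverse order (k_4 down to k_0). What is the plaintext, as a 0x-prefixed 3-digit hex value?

s_0 = ciphertext = 0xCD8
s_1 = InvRound(s_0, k_4) = 0x574
s_2 = InvRound(s_1, k_3) = 0x808
s_3 = InvRound(s_2, k_2) = 0xB5E
s_4 = InvRound(s_3, k_1) = 0x449
s_5 = InvRound(s_4, k_0) = 0x0BC

0x0BC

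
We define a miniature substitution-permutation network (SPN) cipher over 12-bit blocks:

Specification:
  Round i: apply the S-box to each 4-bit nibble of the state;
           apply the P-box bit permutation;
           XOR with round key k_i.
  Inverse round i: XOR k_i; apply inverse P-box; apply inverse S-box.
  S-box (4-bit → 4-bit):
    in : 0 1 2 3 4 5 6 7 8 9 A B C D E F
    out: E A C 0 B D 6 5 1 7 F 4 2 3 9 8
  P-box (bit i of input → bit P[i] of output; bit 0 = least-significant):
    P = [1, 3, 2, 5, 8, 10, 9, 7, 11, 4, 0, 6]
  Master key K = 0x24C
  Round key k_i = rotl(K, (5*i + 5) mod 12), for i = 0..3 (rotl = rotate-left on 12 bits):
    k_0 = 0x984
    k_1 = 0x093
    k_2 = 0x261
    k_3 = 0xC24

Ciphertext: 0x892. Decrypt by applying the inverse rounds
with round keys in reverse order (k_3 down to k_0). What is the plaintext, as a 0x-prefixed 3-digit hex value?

s_0 = ciphertext = 0x892
s_1 = InvRound(s_0, k_3) = 0xC15
s_2 = InvRound(s_1, k_2) = 0x462
s_3 = InvRound(s_2, k_1) = 0x01F
s_4 = InvRound(s_3, k_0) = 0x9ED

0x9ED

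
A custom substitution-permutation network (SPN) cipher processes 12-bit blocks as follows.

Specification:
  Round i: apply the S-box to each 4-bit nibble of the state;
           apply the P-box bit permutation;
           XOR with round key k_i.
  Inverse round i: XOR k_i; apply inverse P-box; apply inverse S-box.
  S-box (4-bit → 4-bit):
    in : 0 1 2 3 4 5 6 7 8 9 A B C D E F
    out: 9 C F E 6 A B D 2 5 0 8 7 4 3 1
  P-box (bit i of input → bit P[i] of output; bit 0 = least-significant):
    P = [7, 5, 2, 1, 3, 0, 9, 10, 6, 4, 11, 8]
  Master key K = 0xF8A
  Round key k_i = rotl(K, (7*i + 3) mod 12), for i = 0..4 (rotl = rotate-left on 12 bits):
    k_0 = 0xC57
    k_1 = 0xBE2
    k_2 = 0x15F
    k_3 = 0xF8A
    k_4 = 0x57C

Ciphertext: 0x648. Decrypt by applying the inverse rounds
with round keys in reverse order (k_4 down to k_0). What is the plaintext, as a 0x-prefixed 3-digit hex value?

0xB6B

s_0 = ciphertext = 0x648
s_1 = InvRound(s_0, k_4) = 0x5D4
s_2 = InvRound(s_1, k_3) = 0xC91
s_3 = InvRound(s_2, k_2) = 0x707
s_4 = InvRound(s_3, k_1) = 0x95C
s_5 = InvRound(s_4, k_0) = 0xB6B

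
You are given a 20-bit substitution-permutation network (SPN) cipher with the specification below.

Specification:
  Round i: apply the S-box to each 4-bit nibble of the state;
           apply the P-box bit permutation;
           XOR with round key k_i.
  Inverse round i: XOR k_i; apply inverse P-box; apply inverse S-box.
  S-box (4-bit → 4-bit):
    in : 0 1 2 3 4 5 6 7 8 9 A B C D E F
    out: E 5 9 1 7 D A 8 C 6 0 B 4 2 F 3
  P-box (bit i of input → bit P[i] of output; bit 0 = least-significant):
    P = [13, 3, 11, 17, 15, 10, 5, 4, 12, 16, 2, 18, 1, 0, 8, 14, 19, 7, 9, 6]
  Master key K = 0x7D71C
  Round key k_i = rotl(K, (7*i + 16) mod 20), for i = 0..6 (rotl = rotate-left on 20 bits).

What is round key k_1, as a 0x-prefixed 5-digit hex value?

K = 0x7D71C
k_0 = rotl(K, (7*0+16) mod 20) = rotl(K, 16) = 0xC7D71
k_1 = rotl(K, (7*1+16) mod 20) = rotl(K, 3) = 0xEB8E3

0xEB8E3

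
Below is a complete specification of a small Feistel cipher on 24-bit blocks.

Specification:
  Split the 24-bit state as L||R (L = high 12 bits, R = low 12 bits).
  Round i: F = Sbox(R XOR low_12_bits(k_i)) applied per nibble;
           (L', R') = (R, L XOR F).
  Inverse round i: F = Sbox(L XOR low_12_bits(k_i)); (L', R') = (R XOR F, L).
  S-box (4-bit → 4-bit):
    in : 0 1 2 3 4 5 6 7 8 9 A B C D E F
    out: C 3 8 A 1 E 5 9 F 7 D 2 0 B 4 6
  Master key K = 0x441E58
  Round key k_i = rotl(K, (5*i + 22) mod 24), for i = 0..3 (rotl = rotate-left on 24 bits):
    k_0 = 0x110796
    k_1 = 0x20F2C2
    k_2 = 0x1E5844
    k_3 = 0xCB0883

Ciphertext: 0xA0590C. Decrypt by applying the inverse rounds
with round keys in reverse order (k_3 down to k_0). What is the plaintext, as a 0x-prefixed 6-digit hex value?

s_0 = ciphertext = 0xA0590C
s_1 = InvRound(s_0, k_3) = 0x1F9A05
s_2 = InvRound(s_1, k_2) = 0xD2E1F9
s_3 = InvRound(s_2, k_1) = 0x7B9D2E
s_4 = InvRound(s_3, k_0) = 0x1A87B9

0x1A87B9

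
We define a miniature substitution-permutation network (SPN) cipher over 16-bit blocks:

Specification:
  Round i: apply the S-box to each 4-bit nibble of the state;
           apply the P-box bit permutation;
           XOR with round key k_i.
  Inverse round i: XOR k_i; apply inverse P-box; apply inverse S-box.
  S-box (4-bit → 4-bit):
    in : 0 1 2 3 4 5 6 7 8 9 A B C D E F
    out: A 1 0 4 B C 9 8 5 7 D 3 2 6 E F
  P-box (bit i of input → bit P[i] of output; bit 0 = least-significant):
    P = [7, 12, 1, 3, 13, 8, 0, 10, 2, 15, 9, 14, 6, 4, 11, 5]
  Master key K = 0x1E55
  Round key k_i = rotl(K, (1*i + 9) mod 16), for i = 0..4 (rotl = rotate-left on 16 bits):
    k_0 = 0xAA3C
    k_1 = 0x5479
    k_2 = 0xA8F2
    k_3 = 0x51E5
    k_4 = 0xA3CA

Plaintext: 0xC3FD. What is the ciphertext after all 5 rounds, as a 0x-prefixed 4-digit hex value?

0xDB16

s_0 = plaintext = 0xC3FD
s_1 = Round(s_0, k_0) = 0x9D2F
s_2 = Round(s_1, k_1) = 0xCEA3
s_3 = Round(s_2, k_2) = 0x4EE1
s_4 = Round(s_3, k_3) = 0x9614
s_5 = Round(s_4, k_4) = 0xDB16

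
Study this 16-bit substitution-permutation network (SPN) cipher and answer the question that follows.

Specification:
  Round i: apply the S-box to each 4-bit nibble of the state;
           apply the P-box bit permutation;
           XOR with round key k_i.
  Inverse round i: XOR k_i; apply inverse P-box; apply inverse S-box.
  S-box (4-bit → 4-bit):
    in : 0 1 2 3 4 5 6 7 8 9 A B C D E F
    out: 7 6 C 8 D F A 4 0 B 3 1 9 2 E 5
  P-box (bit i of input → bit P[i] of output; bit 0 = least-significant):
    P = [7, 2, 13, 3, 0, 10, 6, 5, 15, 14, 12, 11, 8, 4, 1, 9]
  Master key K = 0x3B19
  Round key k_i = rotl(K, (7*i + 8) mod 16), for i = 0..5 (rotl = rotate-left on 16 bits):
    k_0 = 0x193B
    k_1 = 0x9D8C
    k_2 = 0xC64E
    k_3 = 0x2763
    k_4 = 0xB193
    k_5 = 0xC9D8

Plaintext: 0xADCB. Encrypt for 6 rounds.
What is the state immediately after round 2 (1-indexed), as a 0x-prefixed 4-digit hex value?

s_0 = plaintext = 0xADCB
s_1 = Round(s_0, k_0) = 0x588A
s_2 = Round(s_1, k_1) = 0x9E1A
s_3 = Round(s_2, k_2) = 0x999A
s_4 = Round(s_3, k_3) = 0xE8D6
s_5 = Round(s_4, k_4) = 0xB78D
s_6 = Round(s_5, k_5) = 0xD8DC

0x9E1A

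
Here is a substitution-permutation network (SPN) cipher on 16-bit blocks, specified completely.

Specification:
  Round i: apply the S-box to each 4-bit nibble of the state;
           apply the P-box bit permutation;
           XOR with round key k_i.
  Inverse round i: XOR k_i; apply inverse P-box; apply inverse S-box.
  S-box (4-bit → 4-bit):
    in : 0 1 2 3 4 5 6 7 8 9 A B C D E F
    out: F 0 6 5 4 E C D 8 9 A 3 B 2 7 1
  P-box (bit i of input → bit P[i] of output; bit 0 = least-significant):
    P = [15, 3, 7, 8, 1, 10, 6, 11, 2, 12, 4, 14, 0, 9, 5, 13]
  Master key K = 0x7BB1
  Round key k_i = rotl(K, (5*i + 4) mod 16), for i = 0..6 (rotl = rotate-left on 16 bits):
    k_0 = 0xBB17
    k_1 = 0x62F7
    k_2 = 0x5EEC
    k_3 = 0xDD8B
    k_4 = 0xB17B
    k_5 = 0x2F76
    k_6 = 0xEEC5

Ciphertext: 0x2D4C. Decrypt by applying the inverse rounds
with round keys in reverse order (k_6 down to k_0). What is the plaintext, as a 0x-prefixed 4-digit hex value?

s_0 = ciphertext = 0x2D4C
s_1 = InvRound(s_0, k_6) = 0xB810
s_2 = InvRound(s_1, k_5) = 0x2BE9
s_3 = InvRound(s_2, k_4) = 0xD293
s_4 = InvRound(s_3, k_3) = 0xD4AA
s_5 = InvRound(s_4, k_2) = 0xDF7F
s_6 = InvRound(s_5, k_1) = 0x8DA0
s_7 = InvRound(s_6, k_0) = 0x0EB4

0x0EB4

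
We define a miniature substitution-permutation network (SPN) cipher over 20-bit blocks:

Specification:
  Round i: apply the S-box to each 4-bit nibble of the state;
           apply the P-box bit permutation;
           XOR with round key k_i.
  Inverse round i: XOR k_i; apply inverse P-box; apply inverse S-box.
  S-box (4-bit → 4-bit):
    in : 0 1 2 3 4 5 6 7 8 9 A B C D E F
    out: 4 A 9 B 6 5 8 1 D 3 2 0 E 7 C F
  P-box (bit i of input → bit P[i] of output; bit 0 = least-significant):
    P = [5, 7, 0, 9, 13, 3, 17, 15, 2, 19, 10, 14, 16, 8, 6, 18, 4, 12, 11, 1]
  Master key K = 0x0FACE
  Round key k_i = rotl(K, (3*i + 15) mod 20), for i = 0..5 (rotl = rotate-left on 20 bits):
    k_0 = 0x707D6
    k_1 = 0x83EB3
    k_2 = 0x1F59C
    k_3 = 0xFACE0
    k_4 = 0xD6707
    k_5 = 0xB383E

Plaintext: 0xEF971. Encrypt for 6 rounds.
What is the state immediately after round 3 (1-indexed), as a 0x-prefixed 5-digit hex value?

s_0 = plaintext = 0xEF971
s_1 = Round(s_0, k_0) = 0xA2C10
s_2 = Round(s_1, k_1) = 0x5EABA
s_3 = Round(s_2, k_2) = 0xDFD4C
s_4 = Round(s_3, k_3) = 0x0B33D
s_5 = Round(s_4, k_4) = 0x58FAA
s_6 = Round(s_5, k_5) = 0x674E2

0xDFD4C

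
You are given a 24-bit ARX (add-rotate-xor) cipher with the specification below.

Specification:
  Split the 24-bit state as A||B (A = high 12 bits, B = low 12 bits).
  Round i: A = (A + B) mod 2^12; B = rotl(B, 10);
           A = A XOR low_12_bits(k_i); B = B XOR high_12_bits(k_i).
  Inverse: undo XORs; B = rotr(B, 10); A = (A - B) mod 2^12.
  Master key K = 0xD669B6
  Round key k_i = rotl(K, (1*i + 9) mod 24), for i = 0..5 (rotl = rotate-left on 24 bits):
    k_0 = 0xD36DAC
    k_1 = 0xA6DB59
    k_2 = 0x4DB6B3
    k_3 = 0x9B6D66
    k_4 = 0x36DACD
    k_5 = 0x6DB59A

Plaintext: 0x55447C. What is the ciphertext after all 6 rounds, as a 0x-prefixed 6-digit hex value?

s_0 = plaintext = 0x55447C
s_1 = Round(s_0, k_0) = 0x47CC29
s_2 = Round(s_1, k_1) = 0xBFCD67
s_3 = Round(s_2, k_2) = 0xFD0B82
s_4 = Round(s_3, k_3) = 0x634356
s_5 = Round(s_4, k_4) = 0x347BB8
s_6 = Round(s_5, k_5) = 0xB65435

0xB65435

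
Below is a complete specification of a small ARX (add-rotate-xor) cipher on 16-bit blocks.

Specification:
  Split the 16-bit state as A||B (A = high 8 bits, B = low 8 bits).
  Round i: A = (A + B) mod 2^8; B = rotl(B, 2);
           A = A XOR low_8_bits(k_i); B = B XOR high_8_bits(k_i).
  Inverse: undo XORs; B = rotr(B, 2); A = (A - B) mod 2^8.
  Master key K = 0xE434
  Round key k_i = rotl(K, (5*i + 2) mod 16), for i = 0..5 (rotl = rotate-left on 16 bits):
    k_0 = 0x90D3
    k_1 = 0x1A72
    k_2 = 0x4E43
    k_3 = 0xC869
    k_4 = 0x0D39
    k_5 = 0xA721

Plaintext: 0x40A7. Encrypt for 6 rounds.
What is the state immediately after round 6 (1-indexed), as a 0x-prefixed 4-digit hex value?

0xCBAE

s_0 = plaintext = 0x40A7
s_1 = Round(s_0, k_0) = 0x340E
s_2 = Round(s_1, k_1) = 0x3022
s_3 = Round(s_2, k_2) = 0x11C6
s_4 = Round(s_3, k_3) = 0xBED3
s_5 = Round(s_4, k_4) = 0xA842
s_6 = Round(s_5, k_5) = 0xCBAE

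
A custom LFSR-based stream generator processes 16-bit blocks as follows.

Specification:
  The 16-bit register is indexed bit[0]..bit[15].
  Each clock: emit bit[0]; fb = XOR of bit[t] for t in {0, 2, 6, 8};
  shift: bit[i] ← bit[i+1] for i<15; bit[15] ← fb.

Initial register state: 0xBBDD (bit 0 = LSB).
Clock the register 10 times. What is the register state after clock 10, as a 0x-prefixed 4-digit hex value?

0x5FAE

reg_0 = 0xBBDD
clock 1: out=1, reg = 0x5DEE
clock 2: out=0, reg = 0xAEF7
clock 3: out=1, reg = 0xD77B
clock 4: out=1, reg = 0xEBBD
clock 5: out=1, reg = 0xF5DE
clock 6: out=0, reg = 0xFAEF
clock 7: out=1, reg = 0xFD77
clock 8: out=1, reg = 0x7EBB
clock 9: out=1, reg = 0xBF5D
clock 10: out=1, reg = 0x5FAE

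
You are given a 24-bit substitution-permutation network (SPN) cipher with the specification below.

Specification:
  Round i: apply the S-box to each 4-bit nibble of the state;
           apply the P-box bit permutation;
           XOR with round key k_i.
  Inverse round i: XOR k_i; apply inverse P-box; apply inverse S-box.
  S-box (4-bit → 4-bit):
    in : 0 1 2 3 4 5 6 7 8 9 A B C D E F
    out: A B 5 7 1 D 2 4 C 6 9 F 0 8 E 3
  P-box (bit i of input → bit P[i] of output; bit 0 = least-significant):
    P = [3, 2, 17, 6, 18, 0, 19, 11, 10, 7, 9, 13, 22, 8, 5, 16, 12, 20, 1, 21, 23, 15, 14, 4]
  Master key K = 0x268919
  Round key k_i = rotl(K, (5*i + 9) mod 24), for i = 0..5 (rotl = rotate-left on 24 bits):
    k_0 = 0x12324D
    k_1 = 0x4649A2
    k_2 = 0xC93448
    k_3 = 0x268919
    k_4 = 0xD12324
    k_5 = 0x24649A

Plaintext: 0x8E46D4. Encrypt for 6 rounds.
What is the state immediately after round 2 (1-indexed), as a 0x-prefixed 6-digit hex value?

0x44F580

s_0 = plaintext = 0x8E46D4
s_1 = Round(s_0, k_0) = 0x627AD7
s_2 = Round(s_1, k_1) = 0x44F580
s_3 = Round(s_2, k_2) = 0x010B0C
s_4 = Round(s_3, k_3) = 0x173688
s_5 = Round(s_4, k_4) = 0x1BAAD6
s_6 = Round(s_5, k_5) = 0xD5D88C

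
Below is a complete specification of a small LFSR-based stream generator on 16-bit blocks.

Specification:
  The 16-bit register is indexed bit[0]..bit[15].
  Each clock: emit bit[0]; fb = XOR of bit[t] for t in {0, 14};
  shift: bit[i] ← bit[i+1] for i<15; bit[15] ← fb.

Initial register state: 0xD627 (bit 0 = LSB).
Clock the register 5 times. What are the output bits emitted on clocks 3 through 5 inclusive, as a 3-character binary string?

reg_0 = 0xD627
clock 1: out=1, reg = 0x6B13
clock 2: out=1, reg = 0x3589
clock 3: out=1, reg = 0x9AC4
clock 4: out=0, reg = 0x4D62
clock 5: out=0, reg = 0xA6B1

100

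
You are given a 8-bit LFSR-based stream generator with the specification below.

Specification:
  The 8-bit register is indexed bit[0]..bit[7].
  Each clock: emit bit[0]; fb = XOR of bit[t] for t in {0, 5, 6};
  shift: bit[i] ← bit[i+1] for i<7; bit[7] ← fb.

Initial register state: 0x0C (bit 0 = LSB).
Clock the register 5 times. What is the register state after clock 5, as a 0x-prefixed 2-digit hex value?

0xE0

reg_0 = 0x0C
clock 1: out=0, reg = 0x06
clock 2: out=0, reg = 0x03
clock 3: out=1, reg = 0x81
clock 4: out=1, reg = 0xC0
clock 5: out=0, reg = 0xE0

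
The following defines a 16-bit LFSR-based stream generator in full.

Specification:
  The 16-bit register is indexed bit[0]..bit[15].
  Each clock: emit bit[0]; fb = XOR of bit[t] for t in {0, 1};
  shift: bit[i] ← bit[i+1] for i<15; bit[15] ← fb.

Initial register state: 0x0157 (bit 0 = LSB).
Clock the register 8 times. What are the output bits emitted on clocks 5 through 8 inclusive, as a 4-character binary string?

1010

reg_0 = 0x0157
clock 1: out=1, reg = 0x00AB
clock 2: out=1, reg = 0x0055
clock 3: out=1, reg = 0x802A
clock 4: out=0, reg = 0xC015
clock 5: out=1, reg = 0xE00A
clock 6: out=0, reg = 0xF005
clock 7: out=1, reg = 0xF802
clock 8: out=0, reg = 0xFC01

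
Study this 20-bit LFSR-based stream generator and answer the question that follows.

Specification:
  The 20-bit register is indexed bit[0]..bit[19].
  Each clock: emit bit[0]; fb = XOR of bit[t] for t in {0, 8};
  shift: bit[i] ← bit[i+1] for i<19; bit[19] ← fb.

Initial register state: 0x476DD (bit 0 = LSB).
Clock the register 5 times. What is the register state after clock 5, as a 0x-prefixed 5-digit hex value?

reg_0 = 0x476DD
clock 1: out=1, reg = 0xA3B6E
clock 2: out=0, reg = 0xD1DB7
clock 3: out=1, reg = 0x68EDB
clock 4: out=1, reg = 0xB476D
clock 5: out=1, reg = 0x5A3B6

0x5A3B6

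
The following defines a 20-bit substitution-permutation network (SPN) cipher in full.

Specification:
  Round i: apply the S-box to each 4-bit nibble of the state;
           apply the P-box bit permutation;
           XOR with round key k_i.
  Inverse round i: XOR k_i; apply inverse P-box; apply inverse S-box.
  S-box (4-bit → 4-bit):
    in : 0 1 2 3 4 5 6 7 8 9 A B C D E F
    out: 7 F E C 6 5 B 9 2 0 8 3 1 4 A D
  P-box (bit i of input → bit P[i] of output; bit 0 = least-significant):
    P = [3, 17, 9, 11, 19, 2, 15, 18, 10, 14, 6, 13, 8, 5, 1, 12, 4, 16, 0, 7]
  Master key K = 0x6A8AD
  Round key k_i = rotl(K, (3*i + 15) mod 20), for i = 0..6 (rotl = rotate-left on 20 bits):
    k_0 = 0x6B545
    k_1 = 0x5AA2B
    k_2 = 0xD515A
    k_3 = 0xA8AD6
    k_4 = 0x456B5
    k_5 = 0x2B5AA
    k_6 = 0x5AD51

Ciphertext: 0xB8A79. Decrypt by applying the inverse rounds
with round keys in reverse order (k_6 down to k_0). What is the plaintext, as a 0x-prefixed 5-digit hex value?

s_0 = ciphertext = 0xB8A79
s_1 = InvRound(s_0, k_6) = 0x9B770
s_2 = InvRound(s_1, k_5) = 0x6DDC0
s_3 = InvRound(s_2, k_4) = 0x5BD42
s_4 = InvRound(s_3, k_3) = 0x67764
s_5 = InvRound(s_4, k_2) = 0xB47B0
s_6 = InvRound(s_5, k_1) = 0xF56F6
s_7 = InvRound(s_6, k_0) = 0x10E5D

0x10E5D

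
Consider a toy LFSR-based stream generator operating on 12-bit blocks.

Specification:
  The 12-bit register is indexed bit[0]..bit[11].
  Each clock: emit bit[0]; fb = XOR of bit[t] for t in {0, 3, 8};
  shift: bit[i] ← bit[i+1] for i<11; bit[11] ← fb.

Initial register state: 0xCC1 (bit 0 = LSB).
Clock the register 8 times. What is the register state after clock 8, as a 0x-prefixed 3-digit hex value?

0x05C

reg_0 = 0xCC1
clock 1: out=1, reg = 0xE60
clock 2: out=0, reg = 0x730
clock 3: out=0, reg = 0xB98
clock 4: out=0, reg = 0x5CC
clock 5: out=0, reg = 0x2E6
clock 6: out=0, reg = 0x173
clock 7: out=1, reg = 0x0B9
clock 8: out=1, reg = 0x05C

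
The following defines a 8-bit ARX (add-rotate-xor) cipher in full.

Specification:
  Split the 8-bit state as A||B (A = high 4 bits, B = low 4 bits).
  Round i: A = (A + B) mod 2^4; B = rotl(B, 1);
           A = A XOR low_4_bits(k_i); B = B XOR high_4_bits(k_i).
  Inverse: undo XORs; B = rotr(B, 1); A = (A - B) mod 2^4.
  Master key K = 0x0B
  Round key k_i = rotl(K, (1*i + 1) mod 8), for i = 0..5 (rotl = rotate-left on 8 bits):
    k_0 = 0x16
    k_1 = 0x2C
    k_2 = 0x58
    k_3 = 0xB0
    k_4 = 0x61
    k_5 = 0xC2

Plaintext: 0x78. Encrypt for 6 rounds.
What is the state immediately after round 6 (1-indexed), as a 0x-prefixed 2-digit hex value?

s_0 = plaintext = 0x78
s_1 = Round(s_0, k_0) = 0x90
s_2 = Round(s_1, k_1) = 0x52
s_3 = Round(s_2, k_2) = 0xF1
s_4 = Round(s_3, k_3) = 0x09
s_5 = Round(s_4, k_4) = 0x85
s_6 = Round(s_5, k_5) = 0xF6

0xF6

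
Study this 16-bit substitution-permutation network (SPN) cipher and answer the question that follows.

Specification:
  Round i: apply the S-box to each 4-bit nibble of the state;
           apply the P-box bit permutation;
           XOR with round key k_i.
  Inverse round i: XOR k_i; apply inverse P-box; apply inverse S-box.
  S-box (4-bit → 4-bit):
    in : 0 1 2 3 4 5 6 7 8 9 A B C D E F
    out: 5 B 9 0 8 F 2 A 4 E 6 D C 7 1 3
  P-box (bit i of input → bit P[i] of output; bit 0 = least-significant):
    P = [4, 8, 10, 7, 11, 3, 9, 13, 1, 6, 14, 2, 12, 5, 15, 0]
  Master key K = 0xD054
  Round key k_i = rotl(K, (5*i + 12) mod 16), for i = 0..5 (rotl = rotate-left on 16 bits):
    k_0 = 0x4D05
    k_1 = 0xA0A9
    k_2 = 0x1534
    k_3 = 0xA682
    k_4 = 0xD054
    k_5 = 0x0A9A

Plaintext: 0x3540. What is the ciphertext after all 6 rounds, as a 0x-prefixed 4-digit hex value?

0xD6C5

s_0 = plaintext = 0x3540
s_1 = Round(s_0, k_0) = 0x2953
s_2 = Round(s_1, k_1) = 0xDAE4
s_3 = Round(s_2, k_2) = 0xCDD4
s_4 = Round(s_3, k_3) = 0x6C49
s_5 = Round(s_4, k_4) = 0xB5F0
s_6 = Round(s_5, k_5) = 0xD6C5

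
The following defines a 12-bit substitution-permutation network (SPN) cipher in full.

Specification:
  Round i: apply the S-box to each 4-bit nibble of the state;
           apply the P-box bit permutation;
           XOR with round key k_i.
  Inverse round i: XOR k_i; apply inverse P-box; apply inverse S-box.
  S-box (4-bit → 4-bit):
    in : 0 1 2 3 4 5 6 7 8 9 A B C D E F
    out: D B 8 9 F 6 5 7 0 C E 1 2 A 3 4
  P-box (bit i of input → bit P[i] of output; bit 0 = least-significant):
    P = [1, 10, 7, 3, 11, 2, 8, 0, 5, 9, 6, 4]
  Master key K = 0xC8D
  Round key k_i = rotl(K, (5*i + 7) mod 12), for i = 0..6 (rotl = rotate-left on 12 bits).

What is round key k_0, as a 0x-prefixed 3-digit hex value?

0x6E4

K = 0xC8D
k_0 = rotl(K, (5*0+7) mod 12) = rotl(K, 7) = 0x6E4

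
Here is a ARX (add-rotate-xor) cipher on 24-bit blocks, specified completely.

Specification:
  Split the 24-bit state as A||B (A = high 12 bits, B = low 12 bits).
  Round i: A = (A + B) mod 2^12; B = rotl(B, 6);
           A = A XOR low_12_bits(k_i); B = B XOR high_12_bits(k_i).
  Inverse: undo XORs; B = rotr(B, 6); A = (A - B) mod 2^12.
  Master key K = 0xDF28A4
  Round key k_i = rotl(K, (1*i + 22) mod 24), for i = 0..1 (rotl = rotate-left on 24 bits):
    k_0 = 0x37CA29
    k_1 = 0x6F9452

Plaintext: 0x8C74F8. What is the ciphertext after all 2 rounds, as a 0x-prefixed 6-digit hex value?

s_0 = plaintext = 0x8C74F8
s_1 = Round(s_0, k_0) = 0x796D6F
s_2 = Round(s_1, k_1) = 0x157D0C

0x157D0C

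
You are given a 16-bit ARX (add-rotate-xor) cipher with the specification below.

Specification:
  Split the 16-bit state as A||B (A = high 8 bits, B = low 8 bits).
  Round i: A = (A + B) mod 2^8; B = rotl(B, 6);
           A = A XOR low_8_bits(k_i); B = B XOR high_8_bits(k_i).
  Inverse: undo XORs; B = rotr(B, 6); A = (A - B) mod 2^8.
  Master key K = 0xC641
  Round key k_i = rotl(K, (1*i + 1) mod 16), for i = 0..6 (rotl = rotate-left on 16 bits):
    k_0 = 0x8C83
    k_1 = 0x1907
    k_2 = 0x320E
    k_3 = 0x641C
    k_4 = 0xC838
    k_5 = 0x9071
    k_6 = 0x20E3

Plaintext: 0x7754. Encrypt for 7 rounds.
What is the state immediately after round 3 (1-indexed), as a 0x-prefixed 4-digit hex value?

s_0 = plaintext = 0x7754
s_1 = Round(s_0, k_0) = 0x4899
s_2 = Round(s_1, k_1) = 0xE67F
s_3 = Round(s_2, k_2) = 0x6BED
s_4 = Round(s_3, k_3) = 0x441F
s_5 = Round(s_4, k_4) = 0x5B0F
s_6 = Round(s_5, k_5) = 0x1B53
s_7 = Round(s_6, k_6) = 0x8DF4

0x6BED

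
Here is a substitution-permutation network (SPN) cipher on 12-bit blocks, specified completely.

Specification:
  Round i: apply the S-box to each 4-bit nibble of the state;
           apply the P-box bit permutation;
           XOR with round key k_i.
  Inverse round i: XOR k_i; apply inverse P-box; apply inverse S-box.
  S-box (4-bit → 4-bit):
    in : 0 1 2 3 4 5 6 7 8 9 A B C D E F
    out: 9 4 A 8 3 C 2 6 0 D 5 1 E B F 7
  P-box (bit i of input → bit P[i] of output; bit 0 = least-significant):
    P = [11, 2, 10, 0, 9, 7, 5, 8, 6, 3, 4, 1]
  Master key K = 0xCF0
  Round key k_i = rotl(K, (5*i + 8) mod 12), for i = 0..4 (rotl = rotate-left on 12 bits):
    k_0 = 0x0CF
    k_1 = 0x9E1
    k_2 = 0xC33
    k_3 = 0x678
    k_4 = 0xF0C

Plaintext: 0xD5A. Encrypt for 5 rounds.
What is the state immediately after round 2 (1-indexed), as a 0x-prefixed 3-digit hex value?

0xF8A

s_0 = plaintext = 0xD5A
s_1 = Round(s_0, k_0) = 0xDA5
s_2 = Round(s_1, k_1) = 0xF8A
s_3 = Round(s_2, k_2) = 0x06B
s_4 = Round(s_3, k_3) = 0xEBA
s_5 = Round(s_4, k_4) = 0x156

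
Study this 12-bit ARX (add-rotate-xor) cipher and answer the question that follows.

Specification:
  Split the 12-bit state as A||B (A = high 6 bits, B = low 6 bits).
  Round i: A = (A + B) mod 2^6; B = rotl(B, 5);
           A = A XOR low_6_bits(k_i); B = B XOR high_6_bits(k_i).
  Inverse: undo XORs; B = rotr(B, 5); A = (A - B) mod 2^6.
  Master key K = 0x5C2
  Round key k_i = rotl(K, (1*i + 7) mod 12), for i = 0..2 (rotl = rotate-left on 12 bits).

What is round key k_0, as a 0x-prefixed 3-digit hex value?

0x12E

K = 0x5C2
k_0 = rotl(K, (1*0+7) mod 12) = rotl(K, 7) = 0x12E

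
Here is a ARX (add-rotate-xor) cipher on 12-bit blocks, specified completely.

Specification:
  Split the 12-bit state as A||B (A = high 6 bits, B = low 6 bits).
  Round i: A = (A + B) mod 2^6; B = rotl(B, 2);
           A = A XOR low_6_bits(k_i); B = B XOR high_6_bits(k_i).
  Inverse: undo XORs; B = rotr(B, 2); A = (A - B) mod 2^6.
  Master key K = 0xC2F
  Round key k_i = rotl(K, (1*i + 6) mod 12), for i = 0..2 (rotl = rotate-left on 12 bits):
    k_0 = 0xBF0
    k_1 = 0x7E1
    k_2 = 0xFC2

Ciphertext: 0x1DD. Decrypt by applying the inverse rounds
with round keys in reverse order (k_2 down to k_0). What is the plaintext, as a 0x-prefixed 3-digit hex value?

s_0 = ciphertext = 0x1DD
s_1 = InvRound(s_0, k_2) = 0x768
s_2 = InvRound(s_1, k_1) = 0xFFD
s_3 = InvRound(s_2, k_0) = 0xAE4

0xAE4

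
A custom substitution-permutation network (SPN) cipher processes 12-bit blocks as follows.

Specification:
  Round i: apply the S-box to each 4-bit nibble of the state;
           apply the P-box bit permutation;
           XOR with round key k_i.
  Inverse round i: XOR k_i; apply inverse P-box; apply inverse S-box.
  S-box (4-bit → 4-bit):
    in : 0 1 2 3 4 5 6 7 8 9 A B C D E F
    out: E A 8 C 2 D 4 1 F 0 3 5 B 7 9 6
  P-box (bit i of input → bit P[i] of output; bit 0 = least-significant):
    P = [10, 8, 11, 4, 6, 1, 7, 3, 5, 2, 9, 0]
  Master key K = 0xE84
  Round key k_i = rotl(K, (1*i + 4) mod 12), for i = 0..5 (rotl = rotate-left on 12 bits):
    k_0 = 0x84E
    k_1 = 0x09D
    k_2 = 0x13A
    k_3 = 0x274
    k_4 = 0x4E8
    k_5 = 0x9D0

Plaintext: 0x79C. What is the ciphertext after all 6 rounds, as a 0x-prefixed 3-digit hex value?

0x566

s_0 = plaintext = 0x79C
s_1 = Round(s_0, k_0) = 0xD7E
s_2 = Round(s_1, k_1) = 0x6E9
s_3 = Round(s_2, k_2) = 0x372
s_4 = Round(s_3, k_3) = 0x025
s_5 = Round(s_4, k_4) = 0xAF5
s_6 = Round(s_5, k_5) = 0x566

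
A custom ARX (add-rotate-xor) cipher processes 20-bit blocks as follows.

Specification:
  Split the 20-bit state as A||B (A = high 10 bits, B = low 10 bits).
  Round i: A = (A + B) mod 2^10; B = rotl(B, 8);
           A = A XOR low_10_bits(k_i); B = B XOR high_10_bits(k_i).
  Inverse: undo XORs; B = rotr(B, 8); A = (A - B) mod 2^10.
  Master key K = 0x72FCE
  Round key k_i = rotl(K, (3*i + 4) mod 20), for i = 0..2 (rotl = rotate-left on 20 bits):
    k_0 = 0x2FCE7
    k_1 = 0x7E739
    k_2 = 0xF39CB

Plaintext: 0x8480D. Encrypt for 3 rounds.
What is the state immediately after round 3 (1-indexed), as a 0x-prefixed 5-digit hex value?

0x3A1AB

s_0 = plaintext = 0x8480D
s_1 = Round(s_0, k_0) = 0xBE1BC
s_2 = Round(s_1, k_1) = 0xE3596
s_3 = Round(s_2, k_2) = 0x3A1AB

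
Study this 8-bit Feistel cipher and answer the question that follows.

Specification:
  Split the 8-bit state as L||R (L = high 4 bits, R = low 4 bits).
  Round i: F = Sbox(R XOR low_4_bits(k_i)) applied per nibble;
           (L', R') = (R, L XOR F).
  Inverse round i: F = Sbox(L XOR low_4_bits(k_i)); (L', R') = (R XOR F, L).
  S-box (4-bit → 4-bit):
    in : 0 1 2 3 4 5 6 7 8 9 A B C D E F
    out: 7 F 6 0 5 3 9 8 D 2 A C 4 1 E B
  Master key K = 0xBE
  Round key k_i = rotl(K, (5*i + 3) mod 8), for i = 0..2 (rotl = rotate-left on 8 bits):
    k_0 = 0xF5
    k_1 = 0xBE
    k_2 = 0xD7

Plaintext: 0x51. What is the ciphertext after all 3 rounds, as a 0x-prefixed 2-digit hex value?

0xFD

s_0 = plaintext = 0x51
s_1 = Round(s_0, k_0) = 0x10
s_2 = Round(s_1, k_1) = 0x0F
s_3 = Round(s_2, k_2) = 0xFD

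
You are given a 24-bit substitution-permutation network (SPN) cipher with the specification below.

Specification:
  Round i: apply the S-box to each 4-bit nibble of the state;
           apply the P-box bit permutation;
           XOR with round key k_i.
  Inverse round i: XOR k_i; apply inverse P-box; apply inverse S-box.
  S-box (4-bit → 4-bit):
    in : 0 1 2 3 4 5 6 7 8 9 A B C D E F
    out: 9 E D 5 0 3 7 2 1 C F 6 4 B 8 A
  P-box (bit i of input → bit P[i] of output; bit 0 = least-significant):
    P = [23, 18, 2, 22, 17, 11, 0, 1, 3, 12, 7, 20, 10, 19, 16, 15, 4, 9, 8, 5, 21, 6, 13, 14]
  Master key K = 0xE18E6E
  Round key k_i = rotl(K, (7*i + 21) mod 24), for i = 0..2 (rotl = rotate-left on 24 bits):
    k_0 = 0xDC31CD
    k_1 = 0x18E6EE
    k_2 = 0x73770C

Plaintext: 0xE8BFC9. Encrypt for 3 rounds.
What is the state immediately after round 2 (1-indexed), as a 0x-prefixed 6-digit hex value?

s_0 = plaintext = 0xE8BFC9
s_1 = Round(s_0, k_0) = 0x8561D8
s_2 = Round(s_1, k_1) = 0xA3F87C
s_3 = Round(s_2, k_2) = 0x5B9E50

0xA3F87C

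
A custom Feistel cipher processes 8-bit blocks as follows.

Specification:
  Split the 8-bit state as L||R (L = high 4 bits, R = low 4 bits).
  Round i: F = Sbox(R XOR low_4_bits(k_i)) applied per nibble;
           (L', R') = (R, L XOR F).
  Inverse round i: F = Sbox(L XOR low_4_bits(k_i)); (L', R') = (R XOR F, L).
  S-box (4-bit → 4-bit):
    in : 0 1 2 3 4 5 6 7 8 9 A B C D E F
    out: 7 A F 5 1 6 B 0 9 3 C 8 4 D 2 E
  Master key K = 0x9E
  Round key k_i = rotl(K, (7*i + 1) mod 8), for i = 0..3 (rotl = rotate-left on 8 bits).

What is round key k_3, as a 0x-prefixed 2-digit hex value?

0xA7

K = 0x9E
k_0 = rotl(K, (7*0+1) mod 8) = rotl(K, 1) = 0x3D
k_1 = rotl(K, (7*1+1) mod 8) = rotl(K, 0) = 0x9E
k_2 = rotl(K, (7*2+1) mod 8) = rotl(K, 7) = 0x4F
k_3 = rotl(K, (7*3+1) mod 8) = rotl(K, 6) = 0xA7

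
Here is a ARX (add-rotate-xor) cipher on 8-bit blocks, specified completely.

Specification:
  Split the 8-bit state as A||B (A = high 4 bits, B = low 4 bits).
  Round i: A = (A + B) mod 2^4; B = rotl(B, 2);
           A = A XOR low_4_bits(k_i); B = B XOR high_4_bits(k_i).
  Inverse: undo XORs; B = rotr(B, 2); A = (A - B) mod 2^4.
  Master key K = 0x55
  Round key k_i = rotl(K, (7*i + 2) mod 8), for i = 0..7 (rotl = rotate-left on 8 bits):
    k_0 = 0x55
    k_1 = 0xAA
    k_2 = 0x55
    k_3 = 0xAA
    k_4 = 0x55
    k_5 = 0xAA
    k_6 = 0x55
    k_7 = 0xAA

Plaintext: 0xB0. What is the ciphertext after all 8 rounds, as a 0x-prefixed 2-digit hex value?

0x70

s_0 = plaintext = 0xB0
s_1 = Round(s_0, k_0) = 0xE5
s_2 = Round(s_1, k_1) = 0x9F
s_3 = Round(s_2, k_2) = 0xDA
s_4 = Round(s_3, k_3) = 0xD0
s_5 = Round(s_4, k_4) = 0x85
s_6 = Round(s_5, k_5) = 0x7F
s_7 = Round(s_6, k_6) = 0x3A
s_8 = Round(s_7, k_7) = 0x70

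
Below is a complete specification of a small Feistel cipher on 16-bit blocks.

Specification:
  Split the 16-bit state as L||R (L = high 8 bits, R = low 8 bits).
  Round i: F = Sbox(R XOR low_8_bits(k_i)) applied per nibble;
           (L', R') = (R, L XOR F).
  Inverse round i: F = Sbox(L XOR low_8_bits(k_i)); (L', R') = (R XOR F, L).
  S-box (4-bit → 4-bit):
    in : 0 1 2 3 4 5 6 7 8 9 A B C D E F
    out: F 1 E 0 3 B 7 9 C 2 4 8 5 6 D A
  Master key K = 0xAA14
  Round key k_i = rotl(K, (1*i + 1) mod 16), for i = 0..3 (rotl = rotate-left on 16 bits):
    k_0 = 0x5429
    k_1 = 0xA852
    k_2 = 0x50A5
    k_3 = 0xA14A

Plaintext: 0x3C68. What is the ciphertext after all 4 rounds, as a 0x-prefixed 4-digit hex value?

0x94BF

s_0 = plaintext = 0x3C68
s_1 = Round(s_0, k_0) = 0x680D
s_2 = Round(s_1, k_1) = 0x0DD2
s_3 = Round(s_2, k_2) = 0xD294
s_4 = Round(s_3, k_3) = 0x94BF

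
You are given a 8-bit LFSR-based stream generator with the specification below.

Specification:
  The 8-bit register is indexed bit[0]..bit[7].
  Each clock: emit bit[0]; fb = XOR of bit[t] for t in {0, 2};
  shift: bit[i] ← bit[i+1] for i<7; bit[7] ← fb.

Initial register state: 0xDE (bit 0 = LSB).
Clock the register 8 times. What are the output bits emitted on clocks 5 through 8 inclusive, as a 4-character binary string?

1011

reg_0 = 0xDE
clock 1: out=0, reg = 0xEF
clock 2: out=1, reg = 0x77
clock 3: out=1, reg = 0x3B
clock 4: out=1, reg = 0x9D
clock 5: out=1, reg = 0x4E
clock 6: out=0, reg = 0xA7
clock 7: out=1, reg = 0x53
clock 8: out=1, reg = 0xA9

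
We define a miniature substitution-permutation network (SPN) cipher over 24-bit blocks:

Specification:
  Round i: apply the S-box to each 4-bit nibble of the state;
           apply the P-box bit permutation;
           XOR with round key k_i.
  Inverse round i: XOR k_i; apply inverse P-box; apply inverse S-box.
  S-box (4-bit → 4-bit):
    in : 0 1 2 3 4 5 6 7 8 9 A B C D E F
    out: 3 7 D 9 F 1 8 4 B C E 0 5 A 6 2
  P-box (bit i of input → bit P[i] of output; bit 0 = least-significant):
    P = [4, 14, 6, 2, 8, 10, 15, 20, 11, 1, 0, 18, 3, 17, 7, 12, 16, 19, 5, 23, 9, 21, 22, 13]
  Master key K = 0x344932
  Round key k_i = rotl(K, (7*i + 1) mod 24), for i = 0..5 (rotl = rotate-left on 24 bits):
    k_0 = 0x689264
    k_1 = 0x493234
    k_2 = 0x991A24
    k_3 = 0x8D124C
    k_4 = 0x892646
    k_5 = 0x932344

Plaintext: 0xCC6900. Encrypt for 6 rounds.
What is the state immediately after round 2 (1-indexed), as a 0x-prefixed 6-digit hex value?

s_0 = plaintext = 0xCC6900
s_1 = Round(s_0, k_0) = 0x2DC555
s_2 = Round(s_1, k_1) = 0x8119AC
s_3 = Round(s_2, k_2) = 0xA6BCDD
s_4 = Round(s_3, k_3) = 0x7D7E49
s_5 = Round(s_4, k_4) = 0x51A381
s_6 = Round(s_5, k_5) = 0x8C7CB4

0x8119AC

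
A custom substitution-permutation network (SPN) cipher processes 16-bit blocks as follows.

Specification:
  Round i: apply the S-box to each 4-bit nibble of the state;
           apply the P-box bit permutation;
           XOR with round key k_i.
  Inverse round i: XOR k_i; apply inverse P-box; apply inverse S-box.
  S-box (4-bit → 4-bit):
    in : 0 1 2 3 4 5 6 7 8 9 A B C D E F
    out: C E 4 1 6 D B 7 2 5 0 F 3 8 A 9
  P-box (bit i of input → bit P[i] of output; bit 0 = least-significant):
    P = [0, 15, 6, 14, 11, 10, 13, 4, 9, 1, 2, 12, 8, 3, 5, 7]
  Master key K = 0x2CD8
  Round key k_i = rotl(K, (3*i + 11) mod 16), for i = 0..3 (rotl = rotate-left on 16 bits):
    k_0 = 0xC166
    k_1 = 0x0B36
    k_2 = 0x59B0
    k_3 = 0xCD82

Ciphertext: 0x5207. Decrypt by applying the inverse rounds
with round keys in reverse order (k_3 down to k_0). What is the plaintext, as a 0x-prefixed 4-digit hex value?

0xCE59

s_0 = ciphertext = 0x5207
s_1 = InvRound(s_0, k_3) = 0xF5CC
s_2 = InvRound(s_1, k_2) = 0x42B4
s_3 = InvRound(s_2, k_1) = 0xF83D
s_4 = InvRound(s_3, k_0) = 0xCE59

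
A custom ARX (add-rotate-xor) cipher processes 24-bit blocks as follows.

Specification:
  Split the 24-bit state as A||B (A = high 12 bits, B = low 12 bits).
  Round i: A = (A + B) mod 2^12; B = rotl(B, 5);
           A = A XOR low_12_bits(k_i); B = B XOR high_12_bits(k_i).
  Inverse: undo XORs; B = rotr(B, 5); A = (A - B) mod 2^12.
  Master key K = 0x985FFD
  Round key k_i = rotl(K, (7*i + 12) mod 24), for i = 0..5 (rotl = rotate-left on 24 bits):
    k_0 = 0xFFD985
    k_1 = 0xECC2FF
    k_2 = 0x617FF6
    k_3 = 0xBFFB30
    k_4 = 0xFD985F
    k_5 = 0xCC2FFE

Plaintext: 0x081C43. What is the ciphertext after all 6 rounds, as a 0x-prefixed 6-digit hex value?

s_0 = plaintext = 0x081C43
s_1 = Round(s_0, k_0) = 0x541785
s_2 = Round(s_1, k_1) = 0xE39E63
s_3 = Round(s_2, k_2) = 0x36AA6B
s_4 = Round(s_3, k_3) = 0x6E568B
s_5 = Round(s_4, k_4) = 0x52FEB4
s_6 = Round(s_5, k_5) = 0xC1DA5F

0xC1DA5F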